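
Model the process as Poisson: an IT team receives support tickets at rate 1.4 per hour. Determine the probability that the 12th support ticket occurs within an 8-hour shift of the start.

Over the interval, μ = 1.4 × 8 = 11.2 (an 8-hour shift = 8 hours).
The 12th arrival falls in the interval iff at least 12 events occur there: P(S_12 ≤ t) = P(N ≥ 12) = 1 − P(N ≤ 11) ≈ 0.4446.

0.4446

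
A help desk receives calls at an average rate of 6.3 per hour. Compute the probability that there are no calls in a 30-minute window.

Over the interval, μ = 6.3 × 0.5 = 3.15 (a 30-minute window = 0.5 hours).
P(N = 0) = e^(−μ) μ^0/0! = e^(−3.15) · 3.15^0/1 ≈ 0.0429.

0.0429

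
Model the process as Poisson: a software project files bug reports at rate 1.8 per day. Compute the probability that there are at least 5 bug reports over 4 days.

Over the interval, μ = 1.8 × 4 = 7.2 (4 days).
P(N ≥ 5) = 1 − P(N ≤ 4) = 1 − Σ_{j=0}^{4} e^(−μ) μ^j/j! ≈ 0.8445.

0.8445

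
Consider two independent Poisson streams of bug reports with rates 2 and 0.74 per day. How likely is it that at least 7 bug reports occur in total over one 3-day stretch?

0.7128

Independent Poisson processes superpose: combined rate λ = 2 + 0.74 = 2.74 per day.
Over the interval, μ = 2.74 × 3 = 8.22 (a 3-day stretch = 3 days).
P(N ≥ 7) = 1 − P(N ≤ 6) ≈ 0.7128.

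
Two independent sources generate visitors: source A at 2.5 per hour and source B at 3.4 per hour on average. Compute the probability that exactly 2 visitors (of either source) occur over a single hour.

Independent Poisson processes superpose: combined rate λ = 2.5 + 3.4 = 5.9 per hour.
So μ = 5.9.
P(N = 2) = e^(−5.9) · 5.9^2/2! ≈ 0.0477.

0.0477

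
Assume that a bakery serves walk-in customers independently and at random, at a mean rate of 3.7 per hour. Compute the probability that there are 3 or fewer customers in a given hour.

0.4942

With mean μ = 3.7 per hour,
P(N ≤ 3) = Σ_{j=0}^{3} e^(−μ) μ^j/j! ≈ 0.4942.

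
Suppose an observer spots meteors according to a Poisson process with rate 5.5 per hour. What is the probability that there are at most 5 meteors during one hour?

0.5289

With mean μ = 5.5 per hour,
P(N ≤ 5) = Σ_{j=0}^{5} e^(−μ) μ^j/j! ≈ 0.5289.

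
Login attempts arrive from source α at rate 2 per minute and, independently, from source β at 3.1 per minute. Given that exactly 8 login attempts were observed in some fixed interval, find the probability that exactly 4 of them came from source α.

0.2260

Given the total, each event is independently from source α with probability p = λ_α/(λ_α+λ_β) = 2/5.1 ≈ 0.3922.
So K ~ Binomial(8, 2/5.1): P(K = 4) = C(8,4) · (2/5.1)^4 · (3.1/5.1)^4 ≈ 0.2260.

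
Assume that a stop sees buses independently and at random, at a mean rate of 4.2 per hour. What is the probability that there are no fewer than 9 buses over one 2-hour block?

0.4631

Over the interval, μ = 4.2 × 2 = 8.4 (a 2-hour block = 2 hours).
P(N ≥ 9) = 1 − P(N ≤ 8) = 1 − Σ_{j=0}^{8} e^(−μ) μ^j/j! ≈ 0.4631.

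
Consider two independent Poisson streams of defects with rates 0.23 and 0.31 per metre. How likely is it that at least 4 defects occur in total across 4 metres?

0.1728

Independent Poisson processes superpose: combined rate λ = 0.23 + 0.31 = 0.54 per metre.
Over the interval, μ = 0.54 × 4 = 2.16 (4 metres).
P(N ≥ 4) = 1 − P(N ≤ 3) ≈ 0.1728.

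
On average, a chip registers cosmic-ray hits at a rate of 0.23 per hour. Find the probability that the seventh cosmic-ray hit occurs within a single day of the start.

Over the interval, μ = 0.23 × 24 = 5.52 (a day = 24 hours).
The seventh arrival falls in the interval iff at least 7 events occur there: P(S_7 ≤ t) = P(N ≥ 7) = 1 − P(N ≤ 6) ≈ 0.3171.

0.3171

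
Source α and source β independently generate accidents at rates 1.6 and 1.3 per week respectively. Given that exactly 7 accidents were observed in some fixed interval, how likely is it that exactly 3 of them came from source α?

0.2374

Given the total, each event is independently from source α with probability p = λ_α/(λ_α+λ_β) = 1.6/2.9 ≈ 0.5517.
So K ~ Binomial(7, 1.6/2.9): P(K = 3) = C(7,3) · (1.6/2.9)^3 · (1.3/2.9)^4 ≈ 0.2374.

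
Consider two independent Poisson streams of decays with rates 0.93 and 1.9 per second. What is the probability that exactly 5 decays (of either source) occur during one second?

0.0893

Independent Poisson processes superpose: combined rate λ = 0.93 + 1.9 = 2.83 per second.
So μ = 2.83.
P(N = 5) = e^(−2.83) · 2.83^5/5! ≈ 0.0893.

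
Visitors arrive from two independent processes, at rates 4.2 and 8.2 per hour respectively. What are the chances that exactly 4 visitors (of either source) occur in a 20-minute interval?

0.1949

Independent Poisson processes superpose: combined rate λ = 4.2 + 8.2 = 12.4 per hour.
Over the interval, μ = 12.4 × 1/3 ≈ 4.13333 (a 20-minute interval = 1/3 hours).
P(N = 4) = e^(−4.13333) · 4.13333^4/4! ≈ 0.1949.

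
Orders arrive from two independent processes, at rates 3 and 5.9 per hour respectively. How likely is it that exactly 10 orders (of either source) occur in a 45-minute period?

0.0611

Independent Poisson processes superpose: combined rate λ = 3 + 5.9 = 8.9 per hour.
Over the interval, μ = 8.9 × 0.75 = 6.675 (a 45-minute period = 0.75 hours).
P(N = 10) = e^(−6.675) · 6.675^10/10! ≈ 0.0611.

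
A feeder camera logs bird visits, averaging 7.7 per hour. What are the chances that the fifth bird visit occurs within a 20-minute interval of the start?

Over the interval, μ = 7.7 × 1/3 ≈ 2.56667 (a 20-minute interval = 1/3 hours).
The fifth arrival falls in the interval iff at least 5 events occur there: P(S_5 ≤ t) = P(N ≥ 5) = 1 − P(N ≤ 4) ≈ 0.1179.

0.1179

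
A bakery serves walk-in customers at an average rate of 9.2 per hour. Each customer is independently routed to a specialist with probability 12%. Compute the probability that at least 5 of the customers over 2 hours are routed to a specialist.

Thinning: the customers that are routed to a specialist themselves form a Poisson process with rate 0.12 × 9.2 = 1.104 per hour.
Over the interval, μ = 1.104 × 2 = 2.208 (2 hours).
P(N ≥ 5) = 1 − P(N ≤ 4) ≈ 0.0734.

0.0734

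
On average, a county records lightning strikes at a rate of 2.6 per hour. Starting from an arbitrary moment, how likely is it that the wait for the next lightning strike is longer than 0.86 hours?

0.1069

The wait for the next event is exponential with rate λ = 2.6 per hour.
P(T > 0.86) = e^(−λt) = e^(−2.6 × 0.86) = e^(−2.236) ≈ 0.1069.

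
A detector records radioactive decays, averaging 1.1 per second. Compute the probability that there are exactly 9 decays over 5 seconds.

0.0519

Over the interval, μ = 1.1 × 5 = 5.5 (5 seconds).
P(N = 9) = e^(−μ) μ^9/9! = e^(−5.5) · 5.5^9/362880 ≈ 0.0519.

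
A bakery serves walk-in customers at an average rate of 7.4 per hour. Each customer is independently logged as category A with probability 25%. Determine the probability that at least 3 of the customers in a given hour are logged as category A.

0.2828

Thinning: the customers that are logged as category A themselves form a Poisson process with rate 0.25 × 7.4 = 1.85 per hour.
So μ = 1.85.
P(N ≥ 3) = 1 − P(N ≤ 2) ≈ 0.2828.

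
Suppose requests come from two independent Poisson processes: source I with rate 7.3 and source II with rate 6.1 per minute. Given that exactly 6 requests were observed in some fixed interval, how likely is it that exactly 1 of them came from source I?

0.0639

Given the total, each event is independently from source I with probability p = λ_I/(λ_I+λ_II) = 7.3/13.4 ≈ 0.5448.
So K ~ Binomial(6, 7.3/13.4): P(K = 1) = C(6,1) · (7.3/13.4)^1 · (6.1/13.4)^5 ≈ 0.0639.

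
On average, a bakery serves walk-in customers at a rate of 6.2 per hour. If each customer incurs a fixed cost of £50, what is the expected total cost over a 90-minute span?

E[N] = 6.2 × 1.5 = 9.3 (a 90-minute span = 1.5 hours); E[cost] = 9.3 × £50 = £465.

£465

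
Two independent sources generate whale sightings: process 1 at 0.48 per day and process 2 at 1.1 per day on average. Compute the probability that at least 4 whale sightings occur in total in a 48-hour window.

0.3886

Independent Poisson processes superpose: combined rate λ = 0.48 + 1.1 = 1.58 per day.
Over the interval, μ = 1.58 × 2 = 3.16 (a 48-hour window = 2 days).
P(N ≥ 4) = 1 − P(N ≤ 3) ≈ 0.3886.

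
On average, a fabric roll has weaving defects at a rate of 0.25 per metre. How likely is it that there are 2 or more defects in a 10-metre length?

Over the interval, μ = 0.25 × 10 = 2.5 (a 10-metre length = 10 metres).
P(N ≥ 2) = 1 − P(N ≤ 1) = 1 − Σ_{j=0}^{1} e^(−μ) μ^j/j! ≈ 0.7127.

0.7127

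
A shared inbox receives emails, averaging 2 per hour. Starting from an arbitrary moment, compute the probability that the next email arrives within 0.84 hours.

Inter-arrival times are exponential with rate λ = 2 per hour.
P(T ≤ 0.84) = 1 − e^(−λt) = 1 − e^(−2 × 0.84) = 1 − e^(−1.68) ≈ 0.8136.

0.8136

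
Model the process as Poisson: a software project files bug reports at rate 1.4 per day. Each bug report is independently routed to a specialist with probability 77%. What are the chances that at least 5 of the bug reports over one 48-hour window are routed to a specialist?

Thinning: the bug reports that are routed to a specialist themselves form a Poisson process with rate 0.77 × 1.4 = 1.078 per day.
Over the interval, μ = 1.078 × 2 = 2.156 (a 48-hour window = 2 days).
P(N ≥ 5) = 1 − P(N ≤ 4) ≈ 0.0678.

0.0678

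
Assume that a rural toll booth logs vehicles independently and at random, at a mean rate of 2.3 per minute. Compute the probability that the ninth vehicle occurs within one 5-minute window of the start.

Over the interval, μ = 2.3 × 5 = 11.5 (a 5-minute window = 5 minutes).
The ninth arrival falls in the interval iff at least 9 events occur there: P(S_9 ≤ t) = P(N ≥ 9) = 1 − P(N ≤ 8) ≈ 0.8094.

0.8094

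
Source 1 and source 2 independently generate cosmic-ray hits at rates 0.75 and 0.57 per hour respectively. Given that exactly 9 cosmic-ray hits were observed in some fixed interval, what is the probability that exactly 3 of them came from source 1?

0.0999

Given the total, each event is independently from source 1 with probability p = λ_1/(λ_1+λ_2) = 0.75/1.32 ≈ 0.5682.
So K ~ Binomial(9, 0.75/1.32): P(K = 3) = C(9,3) · (0.75/1.32)^3 · (0.57/1.32)^6 ≈ 0.0999.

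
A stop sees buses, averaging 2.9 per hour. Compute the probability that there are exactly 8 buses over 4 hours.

Over the interval, μ = 2.9 × 4 = 11.6 (4 hours).
P(N = 8) = e^(−μ) μ^8/8! = e^(−11.6) · 11.6^8/40320 ≈ 0.0745.

0.0745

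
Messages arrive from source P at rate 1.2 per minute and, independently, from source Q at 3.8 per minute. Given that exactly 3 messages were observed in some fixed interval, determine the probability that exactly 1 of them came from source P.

0.4159

Given the total, each event is independently from source P with probability p = λ_P/(λ_P+λ_Q) = 1.2/5 = 0.2400.
So K ~ Binomial(3, 1.2/5): P(K = 1) = C(3,1) · (1.2/5)^1 · (3.8/5)^2 ≈ 0.4159.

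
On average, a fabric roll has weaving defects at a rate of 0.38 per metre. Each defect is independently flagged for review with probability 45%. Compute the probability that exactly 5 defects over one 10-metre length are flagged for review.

Thinning: the defects that are flagged for review themselves form a Poisson process with rate 0.45 × 0.38 = 0.171 per metre.
Over the interval, μ = 0.171 × 10 = 1.71 (a 10-metre length = 10 metres).
P(N = 5) = e^(−1.71) · 1.71^5/5! ≈ 0.0220.

0.0220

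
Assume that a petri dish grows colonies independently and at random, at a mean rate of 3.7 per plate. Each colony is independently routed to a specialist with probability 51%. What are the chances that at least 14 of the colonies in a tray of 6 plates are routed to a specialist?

Thinning: the colonies that are routed to a specialist themselves form a Poisson process with rate 0.51 × 3.7 = 1.887 per plate.
Over the interval, μ = 1.887 × 6 = 11.322 (a tray of 6 plates = 6 plates).
P(N ≥ 14) = 1 − P(N ≤ 13) ≈ 0.2494.

0.2494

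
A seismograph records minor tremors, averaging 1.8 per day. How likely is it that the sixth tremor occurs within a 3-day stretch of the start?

0.4539

Over the interval, μ = 1.8 × 3 = 5.4 (a 3-day stretch = 3 days).
The sixth arrival falls in the interval iff at least 6 events occur there: P(S_6 ≤ t) = P(N ≥ 6) = 1 − P(N ≤ 5) ≈ 0.4539.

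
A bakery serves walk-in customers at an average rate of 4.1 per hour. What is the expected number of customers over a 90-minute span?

E[N] = λt = 4.1 × 1.5 = 6.15 (a 90-minute span = 1.5 hours).

6.15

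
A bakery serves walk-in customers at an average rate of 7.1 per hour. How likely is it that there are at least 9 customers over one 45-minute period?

Over the interval, μ = 7.1 × 0.75 = 5.325 (a 45-minute period = 0.75 hours).
P(N ≥ 9) = 1 − P(N ≤ 8) = 1 − Σ_{j=0}^{8} e^(−μ) μ^j/j! ≈ 0.0914.

0.0914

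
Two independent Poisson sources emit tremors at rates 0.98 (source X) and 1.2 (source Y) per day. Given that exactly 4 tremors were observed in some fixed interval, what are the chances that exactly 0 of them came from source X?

0.0918

Given the total, each event is independently from source X with probability p = λ_X/(λ_X+λ_Y) = 0.98/2.18 ≈ 0.4495.
So K ~ Binomial(4, 0.98/2.18): P(K = 0) = C(4,0) · (0.98/2.18)^0 · (1.2/2.18)^4 ≈ 0.0918.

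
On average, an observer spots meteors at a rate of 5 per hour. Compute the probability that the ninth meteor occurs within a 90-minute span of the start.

Over the interval, μ = 5 × 1.5 = 7.5 (a 90-minute span = 1.5 hours).
The ninth arrival falls in the interval iff at least 9 events occur there: P(S_9 ≤ t) = P(N ≥ 9) = 1 − P(N ≤ 8) ≈ 0.3380.

0.3380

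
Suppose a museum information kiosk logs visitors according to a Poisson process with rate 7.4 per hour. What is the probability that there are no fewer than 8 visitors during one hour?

0.4607

With mean μ = 7.4 per hour,
P(N ≥ 8) = 1 − P(N ≤ 7) = 1 − Σ_{j=0}^{7} e^(−μ) μ^j/j! ≈ 0.4607.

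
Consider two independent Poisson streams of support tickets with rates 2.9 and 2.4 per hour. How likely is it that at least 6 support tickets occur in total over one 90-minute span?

Independent Poisson processes superpose: combined rate λ = 2.9 + 2.4 = 5.3 per hour.
Over the interval, μ = 5.3 × 1.5 = 7.95 (a 90-minute span = 1.5 hours).
P(N ≥ 6) = 1 − P(N ≤ 5) ≈ 0.8041.

0.8041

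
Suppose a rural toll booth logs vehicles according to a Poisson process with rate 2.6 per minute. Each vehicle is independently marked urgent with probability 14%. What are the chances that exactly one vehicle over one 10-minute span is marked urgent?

Thinning: the vehicles that are marked urgent themselves form a Poisson process with rate 0.14 × 2.6 = 0.364 per minute.
Over the interval, μ = 0.364 × 10 = 3.64 (a 10-minute span = 10 minutes).
P(N = 1) = e^(−3.64) · 3.64^1/1! ≈ 0.0956.

0.0956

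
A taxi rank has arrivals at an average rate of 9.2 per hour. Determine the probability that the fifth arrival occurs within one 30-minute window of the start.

0.4868

Over the interval, μ = 9.2 × 0.5 = 4.6 (a 30-minute window = 0.5 hours).
The fifth arrival falls in the interval iff at least 5 events occur there: P(S_5 ≤ t) = P(N ≥ 5) = 1 − P(N ≤ 4) ≈ 0.4868.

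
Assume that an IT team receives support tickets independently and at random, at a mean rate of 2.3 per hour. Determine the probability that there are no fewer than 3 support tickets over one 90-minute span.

0.6698

Over the interval, μ = 2.3 × 1.5 = 3.45 (a 90-minute span = 1.5 hours).
P(N ≥ 3) = 1 − P(N ≤ 2) = 1 − Σ_{j=0}^{2} e^(−μ) μ^j/j! ≈ 0.6698.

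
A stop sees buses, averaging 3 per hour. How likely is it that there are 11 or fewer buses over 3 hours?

Over the interval, μ = 3 × 3 = 9 (3 hours).
P(N ≤ 11) = Σ_{j=0}^{11} e^(−μ) μ^j/j! ≈ 0.8030.

0.8030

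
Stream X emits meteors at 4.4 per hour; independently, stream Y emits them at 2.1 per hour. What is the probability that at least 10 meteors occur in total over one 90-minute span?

Independent Poisson processes superpose: combined rate λ = 4.4 + 2.1 = 6.5 per hour.
Over the interval, μ = 6.5 × 1.5 = 9.75 (a 90-minute span = 1.5 hours).
P(N ≥ 10) = 1 − P(N ≤ 9) ≈ 0.5104.

0.5104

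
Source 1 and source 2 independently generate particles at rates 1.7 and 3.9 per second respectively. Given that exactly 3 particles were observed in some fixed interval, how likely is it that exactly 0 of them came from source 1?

Given the total, each event is independently from source 1 with probability p = λ_1/(λ_1+λ_2) = 1.7/5.6 ≈ 0.3036.
So K ~ Binomial(3, 1.7/5.6): P(K = 0) = C(3,0) · (1.7/5.6)^0 · (3.9/5.6)^3 ≈ 0.3378.

0.3378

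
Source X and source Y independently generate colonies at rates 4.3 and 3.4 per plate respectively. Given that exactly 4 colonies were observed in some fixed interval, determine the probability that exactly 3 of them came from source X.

0.3076

Given the total, each event is independently from source X with probability p = λ_X/(λ_X+λ_Y) = 4.3/7.7 ≈ 0.5584.
So K ~ Binomial(4, 4.3/7.7): P(K = 3) = C(4,3) · (4.3/7.7)^3 · (3.4/7.7)^1 ≈ 0.3076.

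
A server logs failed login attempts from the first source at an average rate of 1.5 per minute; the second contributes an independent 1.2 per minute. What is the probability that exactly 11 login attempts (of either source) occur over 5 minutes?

0.0932

Independent Poisson processes superpose: combined rate λ = 1.5 + 1.2 = 2.7 per minute.
Over the interval, μ = 2.7 × 5 = 13.5 (5 minutes).
P(N = 11) = e^(−13.5) · 13.5^11/11! ≈ 0.0932.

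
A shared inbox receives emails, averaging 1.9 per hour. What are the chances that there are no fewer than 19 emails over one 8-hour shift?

0.1949

Over the interval, μ = 1.9 × 8 = 15.2 (an 8-hour shift = 8 hours).
P(N ≥ 19) = 1 − P(N ≤ 18) = 1 − Σ_{j=0}^{18} e^(−μ) μ^j/j! ≈ 0.1949.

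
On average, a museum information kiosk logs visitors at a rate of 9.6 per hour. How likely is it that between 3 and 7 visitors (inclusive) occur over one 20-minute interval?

0.6033

Over the interval, μ = 9.6 × 1/3 = 3.2 (a 20-minute interval = 1/3 hours).
P(3 ≤ N ≤ 7) = Σ_{j=3}^{7} e^(−3.2) · 3.2^j/j! ≈ 0.6033.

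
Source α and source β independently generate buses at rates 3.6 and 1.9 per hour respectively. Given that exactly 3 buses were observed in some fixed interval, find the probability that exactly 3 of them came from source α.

0.2804

Given the total, each event is independently from source α with probability p = λ_α/(λ_α+λ_β) = 3.6/5.5 ≈ 0.6545.
So K ~ Binomial(3, 3.6/5.5): P(K = 3) = C(3,3) · (3.6/5.5)^3 · (1.9/5.5)^0 ≈ 0.2804.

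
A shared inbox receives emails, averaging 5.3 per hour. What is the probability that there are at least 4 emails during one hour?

0.7746

With mean μ = 5.3 per hour,
P(N ≥ 4) = 1 − P(N ≤ 3) = 1 − Σ_{j=0}^{3} e^(−μ) μ^j/j! ≈ 0.7746.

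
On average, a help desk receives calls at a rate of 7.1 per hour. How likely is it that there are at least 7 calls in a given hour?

With mean μ = 7.1 per hour,
P(N ≥ 7) = 1 − P(N ≤ 6) = 1 − Σ_{j=0}^{6} e^(−μ) μ^j/j! ≈ 0.5651.

0.5651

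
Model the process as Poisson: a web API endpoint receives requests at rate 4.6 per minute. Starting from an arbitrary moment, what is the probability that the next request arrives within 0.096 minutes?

0.3570

Inter-arrival times are exponential with rate λ = 4.6 per minute.
P(T ≤ 0.096) = 1 − e^(−λt) = 1 − e^(−4.6 × 0.096) = 1 − e^(−0.4416) ≈ 0.3570.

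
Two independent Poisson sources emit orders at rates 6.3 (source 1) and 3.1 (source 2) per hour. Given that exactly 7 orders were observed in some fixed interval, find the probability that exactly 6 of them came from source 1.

0.2092

Given the total, each event is independently from source 1 with probability p = λ_1/(λ_1+λ_2) = 6.3/9.4 ≈ 0.6702.
So K ~ Binomial(7, 6.3/9.4): P(K = 6) = C(7,6) · (6.3/9.4)^6 · (3.1/9.4)^1 ≈ 0.2092.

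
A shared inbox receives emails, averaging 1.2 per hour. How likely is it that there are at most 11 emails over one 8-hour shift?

Over the interval, μ = 1.2 × 8 = 9.6 (an 8-hour shift = 8 hours).
P(N ≤ 11) = Σ_{j=0}^{11} e^(−μ) μ^j/j! ≈ 0.7412.

0.7412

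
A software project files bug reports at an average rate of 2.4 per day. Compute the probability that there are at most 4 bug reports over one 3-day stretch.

0.1555

Over the interval, μ = 2.4 × 3 = 7.2 (a 3-day stretch = 3 days).
P(N ≤ 4) = Σ_{j=0}^{4} e^(−μ) μ^j/j! ≈ 0.1555.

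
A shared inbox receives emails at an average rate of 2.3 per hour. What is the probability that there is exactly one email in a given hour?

0.2306

With mean μ = 2.3 per hour,
P(N = 1) = e^(−μ) μ^1/1! = e^(−2.3) · 2.3^1/1 ≈ 0.2306.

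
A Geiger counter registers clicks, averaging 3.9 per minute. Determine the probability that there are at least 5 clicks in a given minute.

With mean μ = 3.9 per minute,
P(N ≥ 5) = 1 − P(N ≤ 4) = 1 − Σ_{j=0}^{4} e^(−μ) μ^j/j! ≈ 0.3516.

0.3516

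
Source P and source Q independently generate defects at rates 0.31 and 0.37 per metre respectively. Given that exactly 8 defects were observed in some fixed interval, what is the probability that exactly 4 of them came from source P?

0.2650

Given the total, each event is independently from source P with probability p = λ_P/(λ_P+λ_Q) = 0.31/0.68 ≈ 0.4559.
So K ~ Binomial(8, 0.31/0.68): P(K = 4) = C(8,4) · (0.31/0.68)^4 · (0.37/0.68)^4 ≈ 0.2650.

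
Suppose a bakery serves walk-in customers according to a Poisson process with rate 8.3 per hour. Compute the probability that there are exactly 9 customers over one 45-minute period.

0.0766

Over the interval, μ = 8.3 × 0.75 = 6.225 (a 45-minute period = 0.75 hours).
P(N = 9) = e^(−μ) μ^9/9! = e^(−6.225) · 6.225^9/362880 ≈ 0.0766.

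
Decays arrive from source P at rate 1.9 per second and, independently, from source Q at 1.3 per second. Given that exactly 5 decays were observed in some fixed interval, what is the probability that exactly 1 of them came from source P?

0.0809

Given the total, each event is independently from source P with probability p = λ_P/(λ_P+λ_Q) = 1.9/3.2 ≈ 0.5937.
So K ~ Binomial(5, 1.9/3.2): P(K = 1) = C(5,1) · (1.9/3.2)^1 · (1.3/3.2)^4 ≈ 0.0809.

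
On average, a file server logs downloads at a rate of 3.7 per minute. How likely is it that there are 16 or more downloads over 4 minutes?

Over the interval, μ = 3.7 × 4 = 14.8 (4 minutes).
P(N ≥ 16) = 1 − P(N ≤ 15) = 1 − Σ_{j=0}^{15} e^(−μ) μ^j/j! ≈ 0.4114.

0.4114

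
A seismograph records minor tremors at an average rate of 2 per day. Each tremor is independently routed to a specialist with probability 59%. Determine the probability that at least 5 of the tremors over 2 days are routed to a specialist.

0.0909

Thinning: the tremors that are routed to a specialist themselves form a Poisson process with rate 0.59 × 2 = 1.18 per day.
Over the interval, μ = 1.18 × 2 = 2.36 (2 days).
P(N ≥ 5) = 1 − P(N ≤ 4) ≈ 0.0909.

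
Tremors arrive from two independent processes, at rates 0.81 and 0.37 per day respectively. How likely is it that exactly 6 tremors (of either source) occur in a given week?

Independent Poisson processes superpose: combined rate λ = 0.81 + 0.37 = 1.18 per day.
Over the interval, μ = 1.18 × 7 = 8.26 (a week = 7 days).
P(N = 6) = e^(−8.26) · 8.26^6/6! ≈ 0.1141.

0.1141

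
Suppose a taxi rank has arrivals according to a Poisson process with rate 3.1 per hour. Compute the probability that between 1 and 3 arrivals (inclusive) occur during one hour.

0.5798

With mean μ = 3.1 per hour,
P(1 ≤ N ≤ 3) = Σ_{j=1}^{3} e^(−3.1) · 3.1^j/j! ≈ 0.5798.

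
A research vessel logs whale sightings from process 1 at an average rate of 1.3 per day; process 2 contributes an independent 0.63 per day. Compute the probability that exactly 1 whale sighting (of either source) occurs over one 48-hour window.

Independent Poisson processes superpose: combined rate λ = 1.3 + 0.63 = 1.93 per day.
Over the interval, μ = 1.93 × 2 = 3.86 (a 48-hour window = 2 days).
P(N = 1) = e^(−3.86) · 3.86^1/1! ≈ 0.0813.

0.0813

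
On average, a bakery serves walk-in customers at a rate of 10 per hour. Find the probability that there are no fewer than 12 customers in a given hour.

0.3032

With mean μ = 10 per hour,
P(N ≥ 12) = 1 − P(N ≤ 11) = 1 − Σ_{j=0}^{11} e^(−μ) μ^j/j! ≈ 0.3032.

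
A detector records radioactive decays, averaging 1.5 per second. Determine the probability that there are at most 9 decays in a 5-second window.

0.7764

Over the interval, μ = 1.5 × 5 = 7.5 (a 5-second window = 5 seconds).
P(N ≤ 9) = Σ_{j=0}^{9} e^(−μ) μ^j/j! ≈ 0.7764.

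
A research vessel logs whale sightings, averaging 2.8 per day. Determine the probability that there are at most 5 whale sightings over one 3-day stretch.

Over the interval, μ = 2.8 × 3 = 8.4 (a 3-day stretch = 3 days).
P(N ≤ 5) = Σ_{j=0}^{5} e^(−μ) μ^j/j! ≈ 0.1573.

0.1573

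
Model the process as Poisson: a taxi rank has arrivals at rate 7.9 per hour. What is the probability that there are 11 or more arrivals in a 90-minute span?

Over the interval, μ = 7.9 × 1.5 = 11.85 (a 90-minute span = 1.5 hours).
P(N ≥ 11) = 1 − P(N ≤ 10) = 1 − Σ_{j=0}^{10} e^(−μ) μ^j/j! ≈ 0.6369.

0.6369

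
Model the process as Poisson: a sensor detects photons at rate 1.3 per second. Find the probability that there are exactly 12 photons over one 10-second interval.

0.1099

Over the interval, μ = 1.3 × 10 = 13 (a 10-second interval = 10 seconds).
P(N = 12) = e^(−μ) μ^12/12! = e^(−13) · 13^12/479001600 ≈ 0.1099.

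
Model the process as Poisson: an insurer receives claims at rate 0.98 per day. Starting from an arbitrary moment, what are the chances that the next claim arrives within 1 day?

Inter-arrival times are exponential with rate λ = 0.98 per day.
P(T ≤ 1) = 1 − e^(−λt) = 1 − e^(−0.98 × 1) = 1 − e^(−0.98) ≈ 0.6247.

0.6247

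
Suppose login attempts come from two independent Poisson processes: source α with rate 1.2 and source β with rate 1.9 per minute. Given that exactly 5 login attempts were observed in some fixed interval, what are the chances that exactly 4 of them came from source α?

Given the total, each event is independently from source α with probability p = λ_α/(λ_α+λ_β) = 1.2/3.1 ≈ 0.3871.
So K ~ Binomial(5, 1.2/3.1): P(K = 4) = C(5,4) · (1.2/3.1)^4 · (1.9/3.1)^1 ≈ 0.0688.

0.0688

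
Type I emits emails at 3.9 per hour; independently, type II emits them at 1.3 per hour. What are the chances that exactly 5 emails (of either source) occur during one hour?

0.1748

Independent Poisson processes superpose: combined rate λ = 3.9 + 1.3 = 5.2 per hour.
So μ = 5.2.
P(N = 5) = e^(−5.2) · 5.2^5/5! ≈ 0.1748.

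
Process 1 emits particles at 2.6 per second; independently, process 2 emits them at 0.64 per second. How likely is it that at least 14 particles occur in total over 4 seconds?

0.4226

Independent Poisson processes superpose: combined rate λ = 2.6 + 0.64 = 3.24 per second.
Over the interval, μ = 3.24 × 4 = 12.96 (4 seconds).
P(N ≥ 14) = 1 − P(N ≤ 13) ≈ 0.4226.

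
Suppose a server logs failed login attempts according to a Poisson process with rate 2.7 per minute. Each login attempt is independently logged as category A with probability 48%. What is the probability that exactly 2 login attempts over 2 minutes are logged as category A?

Thinning: the login attempts that are logged as category A themselves form a Poisson process with rate 0.48 × 2.7 = 1.296 per minute.
Over the interval, μ = 1.296 × 2 = 2.592 (2 minutes).
P(N = 2) = e^(−2.592) · 2.592^2/2! ≈ 0.2515.

0.2515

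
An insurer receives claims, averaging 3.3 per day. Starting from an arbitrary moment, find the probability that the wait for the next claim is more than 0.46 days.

The wait for the next event is exponential with rate λ = 3.3 per day.
P(T > 0.46) = e^(−λt) = e^(−3.3 × 0.46) = e^(−1.518) ≈ 0.2191.

0.2191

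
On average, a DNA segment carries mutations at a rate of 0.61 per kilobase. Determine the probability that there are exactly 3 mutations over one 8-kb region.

Over the interval, μ = 0.61 × 8 = 4.88 (an 8-kb region = 8 kilobases).
P(N = 3) = e^(−μ) μ^3/3! = e^(−4.88) · 4.88^3/6 ≈ 0.1471.

0.1471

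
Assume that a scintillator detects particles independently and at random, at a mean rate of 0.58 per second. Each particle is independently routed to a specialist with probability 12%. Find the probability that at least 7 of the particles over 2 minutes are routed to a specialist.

0.7277

Thinning: the particles that are routed to a specialist themselves form a Poisson process with rate 0.12 × 0.58 = 0.0696 per second.
Over the interval, μ = 0.0696 × 120 = 8.352 (2 minutes = 120 seconds).
P(N ≥ 7) = 1 − P(N ≤ 6) ≈ 0.7277.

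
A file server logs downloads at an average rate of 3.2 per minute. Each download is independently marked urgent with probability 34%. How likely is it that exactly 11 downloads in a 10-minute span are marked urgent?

Thinning: the downloads that are marked urgent themselves form a Poisson process with rate 0.34 × 3.2 = 1.088 per minute.
Over the interval, μ = 1.088 × 10 = 10.88 (a 10-minute span = 10 minutes).
P(N = 11) = e^(−10.88) · 10.88^11/11! ≈ 0.1193.

0.1193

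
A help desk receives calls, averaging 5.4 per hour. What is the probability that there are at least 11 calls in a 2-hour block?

Over the interval, μ = 5.4 × 2 = 10.8 (a 2-hour block = 2 hours).
P(N ≥ 11) = 1 − P(N ≤ 10) = 1 − Σ_{j=0}^{10} e^(−μ) μ^j/j! ≈ 0.5160.

0.5160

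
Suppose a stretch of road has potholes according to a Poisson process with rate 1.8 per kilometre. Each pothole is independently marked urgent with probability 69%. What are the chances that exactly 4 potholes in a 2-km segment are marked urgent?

0.1323

Thinning: the potholes that are marked urgent themselves form a Poisson process with rate 0.69 × 1.8 = 1.242 per kilometre.
Over the interval, μ = 1.242 × 2 = 2.484 (a 2-km segment = 2 kilometres).
P(N = 4) = e^(−2.484) · 2.484^4/4! ≈ 0.1323.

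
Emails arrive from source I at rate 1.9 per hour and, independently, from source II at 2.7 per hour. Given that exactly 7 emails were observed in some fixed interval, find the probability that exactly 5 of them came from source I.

Given the total, each event is independently from source I with probability p = λ_I/(λ_I+λ_II) = 1.9/4.6 ≈ 0.4130.
So K ~ Binomial(7, 1.9/4.6): P(K = 5) = C(7,5) · (1.9/4.6)^5 · (2.7/4.6)^2 ≈ 0.0870.

0.0870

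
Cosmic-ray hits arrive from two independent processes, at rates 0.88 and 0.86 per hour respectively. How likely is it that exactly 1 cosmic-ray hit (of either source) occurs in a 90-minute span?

Independent Poisson processes superpose: combined rate λ = 0.88 + 0.86 = 1.74 per hour.
Over the interval, μ = 1.74 × 1.5 = 2.61 (a 90-minute span = 1.5 hours).
P(N = 1) = e^(−2.61) · 2.61^1/1! ≈ 0.1919.

0.1919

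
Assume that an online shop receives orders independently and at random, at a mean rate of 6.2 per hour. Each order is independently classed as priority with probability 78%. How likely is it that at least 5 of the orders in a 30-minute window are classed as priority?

Thinning: the orders that are classed as priority themselves form a Poisson process with rate 0.78 × 6.2 = 4.836 per hour.
Over the interval, μ = 4.836 × 0.5 = 2.418 (a 30-minute window = 0.5 hours).
P(N ≥ 5) = 1 − P(N ≤ 4) ≈ 0.0981.

0.0981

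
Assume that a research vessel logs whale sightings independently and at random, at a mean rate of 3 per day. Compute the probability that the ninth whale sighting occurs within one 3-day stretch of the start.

Over the interval, μ = 3 × 3 = 9 (a 3-day stretch = 3 days).
The ninth arrival falls in the interval iff at least 9 events occur there: P(S_9 ≤ t) = P(N ≥ 9) = 1 − P(N ≤ 8) ≈ 0.5443.

0.5443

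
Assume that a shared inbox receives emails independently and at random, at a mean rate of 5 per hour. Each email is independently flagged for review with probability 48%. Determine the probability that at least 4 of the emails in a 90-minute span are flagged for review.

Thinning: the emails that are flagged for review themselves form a Poisson process with rate 0.48 × 5 = 2.4 per hour.
Over the interval, μ = 2.4 × 1.5 = 3.6 (a 90-minute span = 1.5 hours).
P(N ≥ 4) = 1 − P(N ≤ 3) ≈ 0.4848.

0.4848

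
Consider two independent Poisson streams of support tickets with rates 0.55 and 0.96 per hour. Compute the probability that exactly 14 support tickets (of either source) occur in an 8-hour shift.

Independent Poisson processes superpose: combined rate λ = 0.55 + 0.96 = 1.51 per hour.
Over the interval, μ = 1.51 × 8 = 12.08 (an 8-hour shift = 8 hours).
P(N = 14) = e^(−12.08) · 12.08^14/14! ≈ 0.0917.

0.0917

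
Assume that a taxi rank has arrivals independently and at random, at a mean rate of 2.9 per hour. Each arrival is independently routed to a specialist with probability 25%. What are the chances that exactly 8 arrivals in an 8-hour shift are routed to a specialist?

Thinning: the arrivals that are routed to a specialist themselves form a Poisson process with rate 0.25 × 2.9 = 0.725 per hour.
Over the interval, μ = 0.725 × 8 = 5.8 (an 8-hour shift = 8 hours).
P(N = 8) = e^(−5.8) · 5.8^8/8! ≈ 0.0962.

0.0962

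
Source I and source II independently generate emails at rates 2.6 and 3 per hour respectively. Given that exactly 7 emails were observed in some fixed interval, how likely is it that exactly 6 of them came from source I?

Given the total, each event is independently from source I with probability p = λ_I/(λ_I+λ_II) = 2.6/5.6 ≈ 0.4643.
So K ~ Binomial(7, 2.6/5.6): P(K = 6) = C(7,6) · (2.6/5.6)^6 · (3/5.6)^1 ≈ 0.0376.

0.0376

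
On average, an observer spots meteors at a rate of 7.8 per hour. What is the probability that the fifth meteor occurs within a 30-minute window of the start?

0.3516

Over the interval, μ = 7.8 × 0.5 = 3.9 (a 30-minute window = 0.5 hours).
The fifth arrival falls in the interval iff at least 5 events occur there: P(S_5 ≤ t) = P(N ≥ 5) = 1 − P(N ≤ 4) ≈ 0.3516.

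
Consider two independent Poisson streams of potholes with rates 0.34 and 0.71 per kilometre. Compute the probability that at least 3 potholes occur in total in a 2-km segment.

0.3504

Independent Poisson processes superpose: combined rate λ = 0.34 + 0.71 = 1.05 per kilometre.
Over the interval, μ = 1.05 × 2 = 2.1 (a 2-km segment = 2 kilometres).
P(N ≥ 3) = 1 − P(N ≤ 2) ≈ 0.3504.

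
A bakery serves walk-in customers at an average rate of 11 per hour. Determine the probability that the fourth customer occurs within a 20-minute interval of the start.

0.4989

Over the interval, μ = 11 × 1/3 ≈ 3.66667 (a 20-minute interval = 1/3 hours).
The fourth arrival falls in the interval iff at least 4 events occur there: P(S_4 ≤ t) = P(N ≥ 4) = 1 − P(N ≤ 3) ≈ 0.4989.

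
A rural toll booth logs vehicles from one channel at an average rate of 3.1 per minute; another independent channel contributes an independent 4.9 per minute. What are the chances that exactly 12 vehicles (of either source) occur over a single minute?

0.0481

Independent Poisson processes superpose: combined rate λ = 3.1 + 4.9 = 8 per minute.
So μ = 8.
P(N = 12) = e^(−8) · 8^12/12! ≈ 0.0481.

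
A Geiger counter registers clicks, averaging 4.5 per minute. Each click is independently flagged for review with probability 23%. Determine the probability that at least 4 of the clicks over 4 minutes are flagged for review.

Thinning: the clicks that are flagged for review themselves form a Poisson process with rate 0.23 × 4.5 = 1.035 per minute.
Over the interval, μ = 1.035 × 4 = 4.14 (4 minutes).
P(N ≥ 4) = 1 − P(N ≤ 3) ≈ 0.5934.

0.5934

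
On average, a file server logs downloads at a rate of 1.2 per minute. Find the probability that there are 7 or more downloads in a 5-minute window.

Over the interval, μ = 1.2 × 5 = 6 (a 5-minute window = 5 minutes).
P(N ≥ 7) = 1 − P(N ≤ 6) = 1 − Σ_{j=0}^{6} e^(−μ) μ^j/j! ≈ 0.3937.

0.3937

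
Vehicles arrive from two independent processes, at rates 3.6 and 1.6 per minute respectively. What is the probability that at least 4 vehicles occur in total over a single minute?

0.7619

Independent Poisson processes superpose: combined rate λ = 3.6 + 1.6 = 5.2 per minute.
So μ = 5.2.
P(N ≥ 4) = 1 − P(N ≤ 3) ≈ 0.7619.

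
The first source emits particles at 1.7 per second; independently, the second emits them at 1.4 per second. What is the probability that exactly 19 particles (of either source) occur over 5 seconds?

0.0630

Independent Poisson processes superpose: combined rate λ = 1.7 + 1.4 = 3.1 per second.
Over the interval, μ = 3.1 × 5 = 15.5 (5 seconds).
P(N = 19) = e^(−15.5) · 15.5^19/19! ≈ 0.0630.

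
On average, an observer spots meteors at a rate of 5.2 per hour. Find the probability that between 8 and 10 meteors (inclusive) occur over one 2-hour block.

0.3468

Over the interval, μ = 5.2 × 2 = 10.4 (a 2-hour block = 2 hours).
P(8 ≤ N ≤ 10) = Σ_{j=8}^{10} e^(−10.4) · 10.4^j/j! ≈ 0.3468.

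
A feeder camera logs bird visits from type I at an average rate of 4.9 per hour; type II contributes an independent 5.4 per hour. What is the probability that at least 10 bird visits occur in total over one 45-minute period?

Independent Poisson processes superpose: combined rate λ = 4.9 + 5.4 = 10.3 per hour.
Over the interval, μ = 10.3 × 0.75 = 7.725 (a 45-minute period = 0.75 hours).
P(N ≥ 10) = 1 − P(N ≤ 9) ≈ 0.2499.

0.2499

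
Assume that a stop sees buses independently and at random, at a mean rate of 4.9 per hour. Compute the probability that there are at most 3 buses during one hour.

0.2793

With mean μ = 4.9 per hour,
P(N ≤ 3) = Σ_{j=0}^{3} e^(−μ) μ^j/j! ≈ 0.2793.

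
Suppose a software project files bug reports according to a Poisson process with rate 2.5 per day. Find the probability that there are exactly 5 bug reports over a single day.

0.0668

With mean μ = 2.5 per day,
P(N = 5) = e^(−μ) μ^5/5! = e^(−2.5) · 2.5^5/120 ≈ 0.0668.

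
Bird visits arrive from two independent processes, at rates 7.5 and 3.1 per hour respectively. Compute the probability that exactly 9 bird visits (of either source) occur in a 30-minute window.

Independent Poisson processes superpose: combined rate λ = 7.5 + 3.1 = 10.6 per hour.
Over the interval, μ = 10.6 × 0.5 = 5.3 (a 30-minute window = 0.5 hours).
P(N = 9) = e^(−5.3) · 5.3^9/9! ≈ 0.0454.

0.0454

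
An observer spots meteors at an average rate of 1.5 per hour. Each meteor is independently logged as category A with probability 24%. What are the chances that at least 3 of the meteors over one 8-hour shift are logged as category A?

0.5494

Thinning: the meteors that are logged as category A themselves form a Poisson process with rate 0.24 × 1.5 = 0.36 per hour.
Over the interval, μ = 0.36 × 8 = 2.88 (an 8-hour shift = 8 hours).
P(N ≥ 3) = 1 − P(N ≤ 2) ≈ 0.5494.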